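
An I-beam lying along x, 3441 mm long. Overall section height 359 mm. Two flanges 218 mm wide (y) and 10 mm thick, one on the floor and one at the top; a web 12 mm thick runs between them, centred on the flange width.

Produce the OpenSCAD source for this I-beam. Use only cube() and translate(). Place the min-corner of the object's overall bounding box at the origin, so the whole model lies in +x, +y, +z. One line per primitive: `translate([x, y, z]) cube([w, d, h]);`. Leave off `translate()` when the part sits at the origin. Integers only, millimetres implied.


cube([3441, 218, 10]);
translate([0, 103, 10]) cube([3441, 12, 339]);
translate([0, 0, 349]) cube([3441, 218, 10]);


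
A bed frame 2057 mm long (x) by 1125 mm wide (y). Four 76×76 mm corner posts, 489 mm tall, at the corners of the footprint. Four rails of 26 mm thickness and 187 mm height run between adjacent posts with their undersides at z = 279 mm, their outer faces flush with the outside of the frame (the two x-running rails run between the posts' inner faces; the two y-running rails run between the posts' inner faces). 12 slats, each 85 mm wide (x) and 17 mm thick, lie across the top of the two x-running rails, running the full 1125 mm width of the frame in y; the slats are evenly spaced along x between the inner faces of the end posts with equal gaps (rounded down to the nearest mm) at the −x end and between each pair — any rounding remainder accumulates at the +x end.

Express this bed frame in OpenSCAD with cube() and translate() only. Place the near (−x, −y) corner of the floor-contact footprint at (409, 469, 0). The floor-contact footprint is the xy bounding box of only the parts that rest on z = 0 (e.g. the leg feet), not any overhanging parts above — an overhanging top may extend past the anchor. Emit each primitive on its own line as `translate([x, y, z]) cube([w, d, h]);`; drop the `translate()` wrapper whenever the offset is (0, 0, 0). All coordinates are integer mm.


translate([409, 469, 0]) cube([76, 76, 489]);
translate([409, 1518, 0]) cube([76, 76, 489]);
translate([2390, 469, 0]) cube([76, 76, 489]);
translate([2390, 1518, 0]) cube([76, 76, 489]);
translate([485, 469, 279]) cube([1905, 26, 187]);
translate([485, 1568, 279]) cube([1905, 26, 187]);
translate([409, 545, 279]) cube([26, 973, 187]);
translate([2440, 545, 279]) cube([26, 973, 187]);
translate([553, 469, 466]) cube([85, 1125, 17]);
translate([706, 469, 466]) cube([85, 1125, 17]);
translate([859, 469, 466]) cube([85, 1125, 17]);
translate([1012, 469, 466]) cube([85, 1125, 17]);
translate([1165, 469, 466]) cube([85, 1125, 17]);
translate([1318, 469, 466]) cube([85, 1125, 17]);
translate([1471, 469, 466]) cube([85, 1125, 17]);
translate([1624, 469, 466]) cube([85, 1125, 17]);
translate([1777, 469, 466]) cube([85, 1125, 17]);
translate([1930, 469, 466]) cube([85, 1125, 17]);
translate([2083, 469, 466]) cube([85, 1125, 17]);
translate([2236, 469, 466]) cube([85, 1125, 17]);


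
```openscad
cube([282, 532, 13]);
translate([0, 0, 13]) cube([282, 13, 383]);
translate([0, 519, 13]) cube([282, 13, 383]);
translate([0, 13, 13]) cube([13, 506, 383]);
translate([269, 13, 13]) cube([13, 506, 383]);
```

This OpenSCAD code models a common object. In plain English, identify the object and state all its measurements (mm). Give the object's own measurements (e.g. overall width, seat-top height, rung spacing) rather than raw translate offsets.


An open-topped rectangular box: outside dimensions 282×532×396 mm, with a uniform wall and base thickness of 13 mm. The base is a full 282×532 slab on the floor; four walls sit on top of the base. The front and back walls (the −y and +y sides) span the full width; the two side walls fit between them.


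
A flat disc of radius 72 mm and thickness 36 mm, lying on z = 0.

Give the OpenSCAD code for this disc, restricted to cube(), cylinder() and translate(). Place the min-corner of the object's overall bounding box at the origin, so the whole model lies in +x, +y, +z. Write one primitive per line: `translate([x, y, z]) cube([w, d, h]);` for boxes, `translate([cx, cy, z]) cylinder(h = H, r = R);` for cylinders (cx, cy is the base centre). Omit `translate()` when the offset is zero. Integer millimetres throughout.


translate([72, 72, 0]) cylinder(h = 36, r = 72);


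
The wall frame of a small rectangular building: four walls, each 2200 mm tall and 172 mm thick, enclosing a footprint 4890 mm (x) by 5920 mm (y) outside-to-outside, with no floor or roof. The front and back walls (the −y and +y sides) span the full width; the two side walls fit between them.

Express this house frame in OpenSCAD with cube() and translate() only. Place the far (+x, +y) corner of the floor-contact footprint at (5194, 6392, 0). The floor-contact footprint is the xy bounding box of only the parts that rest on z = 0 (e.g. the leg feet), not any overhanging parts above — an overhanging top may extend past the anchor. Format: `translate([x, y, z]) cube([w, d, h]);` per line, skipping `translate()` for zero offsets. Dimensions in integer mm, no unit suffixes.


translate([304, 472, 0]) cube([4890, 172, 2200]);
translate([304, 6220, 0]) cube([4890, 172, 2200]);
translate([304, 644, 0]) cube([172, 5576, 2200]);
translate([5022, 644, 0]) cube([172, 5576, 2200]);


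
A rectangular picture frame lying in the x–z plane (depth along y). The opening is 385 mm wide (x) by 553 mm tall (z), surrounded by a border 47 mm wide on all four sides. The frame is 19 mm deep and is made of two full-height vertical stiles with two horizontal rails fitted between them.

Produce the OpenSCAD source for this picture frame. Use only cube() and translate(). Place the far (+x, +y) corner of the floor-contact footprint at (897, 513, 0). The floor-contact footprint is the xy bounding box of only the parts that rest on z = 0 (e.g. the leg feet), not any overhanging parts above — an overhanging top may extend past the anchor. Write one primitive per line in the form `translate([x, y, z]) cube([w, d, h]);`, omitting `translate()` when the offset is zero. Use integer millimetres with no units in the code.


translate([418, 494, 0]) cube([47, 19, 647]);
translate([850, 494, 0]) cube([47, 19, 647]);
translate([465, 494, 0]) cube([385, 19, 47]);
translate([465, 494, 600]) cube([385, 19, 47]);


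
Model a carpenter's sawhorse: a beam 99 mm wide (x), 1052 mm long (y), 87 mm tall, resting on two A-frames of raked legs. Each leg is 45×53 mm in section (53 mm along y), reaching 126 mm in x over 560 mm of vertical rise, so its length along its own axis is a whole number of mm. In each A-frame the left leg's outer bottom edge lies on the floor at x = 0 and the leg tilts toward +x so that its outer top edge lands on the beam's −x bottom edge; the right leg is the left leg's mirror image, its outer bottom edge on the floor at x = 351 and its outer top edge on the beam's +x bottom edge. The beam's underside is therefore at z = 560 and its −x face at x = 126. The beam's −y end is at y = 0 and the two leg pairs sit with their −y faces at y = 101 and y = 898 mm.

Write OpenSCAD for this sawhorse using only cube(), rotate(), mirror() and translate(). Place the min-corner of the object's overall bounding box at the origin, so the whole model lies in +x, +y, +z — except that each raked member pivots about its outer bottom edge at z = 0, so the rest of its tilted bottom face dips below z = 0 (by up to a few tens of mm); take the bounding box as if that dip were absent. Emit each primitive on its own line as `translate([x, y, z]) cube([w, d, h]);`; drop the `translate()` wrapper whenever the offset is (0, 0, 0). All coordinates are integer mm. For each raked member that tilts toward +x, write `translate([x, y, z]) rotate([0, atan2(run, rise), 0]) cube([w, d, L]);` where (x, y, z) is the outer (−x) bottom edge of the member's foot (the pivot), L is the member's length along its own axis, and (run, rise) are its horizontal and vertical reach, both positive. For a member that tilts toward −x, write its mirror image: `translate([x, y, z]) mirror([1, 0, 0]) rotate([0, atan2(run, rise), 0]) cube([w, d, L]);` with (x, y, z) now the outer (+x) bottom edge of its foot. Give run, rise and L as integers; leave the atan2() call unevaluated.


translate([126, 0, 560]) cube([99, 1052, 87]);
translate([0, 101, 0]) rotate([0, atan2(126, 560), 0]) cube([45, 53, 574]);
translate([351, 101, 0]) mirror([1, 0, 0]) rotate([0, atan2(126, 560), 0]) cube([45, 53, 574]);
translate([0, 898, 0]) rotate([0, atan2(126, 560), 0]) cube([45, 53, 574]);
translate([351, 898, 0]) mirror([1, 0, 0]) rotate([0, atan2(126, 560), 0]) cube([45, 53, 574]);


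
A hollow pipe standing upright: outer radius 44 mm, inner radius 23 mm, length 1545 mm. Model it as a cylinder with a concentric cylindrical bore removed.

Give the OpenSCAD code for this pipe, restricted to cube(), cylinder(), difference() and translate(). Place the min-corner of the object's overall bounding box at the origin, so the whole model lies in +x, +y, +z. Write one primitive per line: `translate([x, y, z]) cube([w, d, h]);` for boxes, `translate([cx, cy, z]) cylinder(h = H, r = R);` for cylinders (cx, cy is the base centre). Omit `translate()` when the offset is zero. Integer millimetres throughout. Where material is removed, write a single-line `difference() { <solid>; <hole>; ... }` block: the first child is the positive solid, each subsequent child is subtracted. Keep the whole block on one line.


difference() { translate([44, 44, 0]) cylinder(h = 1545, r = 44); translate([44, 44, 0]) cylinder(h = 1545, r = 23); }


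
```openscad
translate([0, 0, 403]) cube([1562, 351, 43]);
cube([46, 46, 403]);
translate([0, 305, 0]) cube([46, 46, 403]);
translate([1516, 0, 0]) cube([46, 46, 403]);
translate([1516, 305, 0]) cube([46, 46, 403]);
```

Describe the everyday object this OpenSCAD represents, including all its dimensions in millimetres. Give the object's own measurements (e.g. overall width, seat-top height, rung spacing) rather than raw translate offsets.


A bench: a 1562×351 mm seat slab, 43 mm thick, top at z = 446 mm, on four 46×46 mm square legs flush with the seat corners and standing on z = 0.


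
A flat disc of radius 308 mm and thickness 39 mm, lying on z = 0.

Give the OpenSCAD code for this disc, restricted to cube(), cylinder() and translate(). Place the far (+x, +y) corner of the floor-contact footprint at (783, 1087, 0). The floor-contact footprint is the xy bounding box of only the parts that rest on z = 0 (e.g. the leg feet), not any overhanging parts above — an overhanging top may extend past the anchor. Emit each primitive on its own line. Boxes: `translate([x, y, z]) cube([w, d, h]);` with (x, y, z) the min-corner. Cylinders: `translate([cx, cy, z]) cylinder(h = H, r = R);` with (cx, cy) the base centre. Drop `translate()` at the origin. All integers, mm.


translate([475, 779, 0]) cylinder(h = 39, r = 308);


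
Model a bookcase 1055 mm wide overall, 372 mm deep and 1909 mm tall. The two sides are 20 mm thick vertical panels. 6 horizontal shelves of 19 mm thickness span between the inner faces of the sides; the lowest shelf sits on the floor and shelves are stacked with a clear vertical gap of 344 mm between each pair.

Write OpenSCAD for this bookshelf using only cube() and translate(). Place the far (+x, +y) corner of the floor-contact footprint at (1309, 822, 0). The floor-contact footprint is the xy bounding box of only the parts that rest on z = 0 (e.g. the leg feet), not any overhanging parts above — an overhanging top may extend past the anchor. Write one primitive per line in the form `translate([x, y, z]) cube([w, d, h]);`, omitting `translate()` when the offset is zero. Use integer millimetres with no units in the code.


translate([254, 450, 0]) cube([20, 372, 1909]);
translate([1289, 450, 0]) cube([20, 372, 1909]);
translate([274, 450, 0]) cube([1015, 372, 19]);
translate([274, 450, 363]) cube([1015, 372, 19]);
translate([274, 450, 726]) cube([1015, 372, 19]);
translate([274, 450, 1089]) cube([1015, 372, 19]);
translate([274, 450, 1452]) cube([1015, 372, 19]);
translate([274, 450, 1815]) cube([1015, 372, 19]);


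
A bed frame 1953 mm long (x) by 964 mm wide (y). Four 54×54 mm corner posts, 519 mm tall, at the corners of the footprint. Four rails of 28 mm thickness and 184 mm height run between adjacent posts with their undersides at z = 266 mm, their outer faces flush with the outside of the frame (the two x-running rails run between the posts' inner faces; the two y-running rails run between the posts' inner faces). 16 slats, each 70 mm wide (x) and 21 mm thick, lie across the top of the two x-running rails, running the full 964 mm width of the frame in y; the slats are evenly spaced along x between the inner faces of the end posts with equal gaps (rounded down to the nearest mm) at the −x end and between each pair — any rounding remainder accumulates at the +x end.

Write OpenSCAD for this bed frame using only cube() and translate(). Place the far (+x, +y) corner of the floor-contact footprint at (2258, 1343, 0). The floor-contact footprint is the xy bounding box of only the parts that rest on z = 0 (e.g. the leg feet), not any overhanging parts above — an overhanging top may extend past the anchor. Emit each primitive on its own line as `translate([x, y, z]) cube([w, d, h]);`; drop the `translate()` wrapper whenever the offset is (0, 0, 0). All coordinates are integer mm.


translate([305, 379, 0]) cube([54, 54, 519]);
translate([305, 1289, 0]) cube([54, 54, 519]);
translate([2204, 379, 0]) cube([54, 54, 519]);
translate([2204, 1289, 0]) cube([54, 54, 519]);
translate([359, 379, 266]) cube([1845, 28, 184]);
translate([359, 1315, 266]) cube([1845, 28, 184]);
translate([305, 433, 266]) cube([28, 856, 184]);
translate([2230, 433, 266]) cube([28, 856, 184]);
translate([401, 379, 450]) cube([70, 964, 21]);
translate([513, 379, 450]) cube([70, 964, 21]);
translate([625, 379, 450]) cube([70, 964, 21]);
translate([737, 379, 450]) cube([70, 964, 21]);
translate([849, 379, 450]) cube([70, 964, 21]);
translate([961, 379, 450]) cube([70, 964, 21]);
translate([1073, 379, 450]) cube([70, 964, 21]);
translate([1185, 379, 450]) cube([70, 964, 21]);
translate([1297, 379, 450]) cube([70, 964, 21]);
translate([1409, 379, 450]) cube([70, 964, 21]);
translate([1521, 379, 450]) cube([70, 964, 21]);
translate([1633, 379, 450]) cube([70, 964, 21]);
translate([1745, 379, 450]) cube([70, 964, 21]);
translate([1857, 379, 450]) cube([70, 964, 21]);
translate([1969, 379, 450]) cube([70, 964, 21]);
translate([2081, 379, 450]) cube([70, 964, 21]);


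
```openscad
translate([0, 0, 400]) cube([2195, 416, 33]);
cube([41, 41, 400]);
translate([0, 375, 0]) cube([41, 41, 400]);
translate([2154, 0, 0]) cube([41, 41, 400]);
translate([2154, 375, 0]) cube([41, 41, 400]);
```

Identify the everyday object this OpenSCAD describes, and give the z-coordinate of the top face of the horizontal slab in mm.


A bench. The seat-top height is 433 mm.

A long slab on four corner posts — a bench. The slab sits at z = 400 with thickness 33, so the top is 400 + 33 = 433 mm.


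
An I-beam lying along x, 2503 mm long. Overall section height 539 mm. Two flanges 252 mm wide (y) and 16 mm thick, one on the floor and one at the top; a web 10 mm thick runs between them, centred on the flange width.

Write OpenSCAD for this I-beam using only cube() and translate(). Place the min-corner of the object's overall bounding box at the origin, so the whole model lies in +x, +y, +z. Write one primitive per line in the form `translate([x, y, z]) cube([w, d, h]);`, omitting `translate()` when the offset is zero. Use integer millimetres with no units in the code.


cube([2503, 252, 16]);
translate([0, 121, 16]) cube([2503, 10, 507]);
translate([0, 0, 523]) cube([2503, 252, 16]);


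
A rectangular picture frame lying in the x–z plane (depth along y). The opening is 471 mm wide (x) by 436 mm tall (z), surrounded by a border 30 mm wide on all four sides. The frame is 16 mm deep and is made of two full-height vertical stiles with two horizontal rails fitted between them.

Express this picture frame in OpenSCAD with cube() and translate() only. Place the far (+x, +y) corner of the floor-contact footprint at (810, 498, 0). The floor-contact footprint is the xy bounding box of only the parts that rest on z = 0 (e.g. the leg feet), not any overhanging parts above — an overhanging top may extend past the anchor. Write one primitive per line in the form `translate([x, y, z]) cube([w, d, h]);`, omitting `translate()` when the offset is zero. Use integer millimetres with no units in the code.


translate([279, 482, 0]) cube([30, 16, 496]);
translate([780, 482, 0]) cube([30, 16, 496]);
translate([309, 482, 0]) cube([471, 16, 30]);
translate([309, 482, 466]) cube([471, 16, 30]);


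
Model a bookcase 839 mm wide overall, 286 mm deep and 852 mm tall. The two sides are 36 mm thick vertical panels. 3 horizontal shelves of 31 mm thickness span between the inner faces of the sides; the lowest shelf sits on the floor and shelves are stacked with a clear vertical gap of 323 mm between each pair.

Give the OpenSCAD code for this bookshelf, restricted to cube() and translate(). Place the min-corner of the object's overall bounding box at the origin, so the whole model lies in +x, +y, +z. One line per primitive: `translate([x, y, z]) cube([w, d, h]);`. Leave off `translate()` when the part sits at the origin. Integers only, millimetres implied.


cube([36, 286, 852]);
translate([803, 0, 0]) cube([36, 286, 852]);
translate([36, 0, 0]) cube([767, 286, 31]);
translate([36, 0, 354]) cube([767, 286, 31]);
translate([36, 0, 708]) cube([767, 286, 31]);


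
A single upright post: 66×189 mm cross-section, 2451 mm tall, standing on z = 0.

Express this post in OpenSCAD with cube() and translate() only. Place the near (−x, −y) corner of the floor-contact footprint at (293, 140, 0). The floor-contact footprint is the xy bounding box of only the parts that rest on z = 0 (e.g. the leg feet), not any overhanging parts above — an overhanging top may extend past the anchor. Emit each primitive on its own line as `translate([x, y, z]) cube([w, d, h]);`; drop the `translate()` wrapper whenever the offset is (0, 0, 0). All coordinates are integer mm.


translate([293, 140, 0]) cube([66, 189, 2451]);


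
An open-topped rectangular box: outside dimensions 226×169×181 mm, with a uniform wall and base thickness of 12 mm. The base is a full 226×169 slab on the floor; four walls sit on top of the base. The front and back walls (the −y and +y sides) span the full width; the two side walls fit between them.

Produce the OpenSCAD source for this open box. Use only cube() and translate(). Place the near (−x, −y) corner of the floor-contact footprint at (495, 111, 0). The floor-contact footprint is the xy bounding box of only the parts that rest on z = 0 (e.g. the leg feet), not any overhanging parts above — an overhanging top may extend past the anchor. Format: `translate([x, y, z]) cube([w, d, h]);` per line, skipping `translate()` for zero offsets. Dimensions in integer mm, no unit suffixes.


translate([495, 111, 0]) cube([226, 169, 12]);
translate([495, 111, 12]) cube([226, 12, 169]);
translate([495, 268, 12]) cube([226, 12, 169]);
translate([495, 123, 12]) cube([12, 145, 169]);
translate([709, 123, 12]) cube([12, 145, 169]);


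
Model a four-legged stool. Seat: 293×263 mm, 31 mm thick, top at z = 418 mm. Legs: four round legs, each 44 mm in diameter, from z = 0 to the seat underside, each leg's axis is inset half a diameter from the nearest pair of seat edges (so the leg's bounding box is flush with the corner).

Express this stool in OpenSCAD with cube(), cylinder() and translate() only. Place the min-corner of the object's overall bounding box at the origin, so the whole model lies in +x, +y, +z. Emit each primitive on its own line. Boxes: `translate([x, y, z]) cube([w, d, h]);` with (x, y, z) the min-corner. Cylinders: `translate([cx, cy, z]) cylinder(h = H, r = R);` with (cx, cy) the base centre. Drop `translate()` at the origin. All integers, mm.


translate([0, 0, 387]) cube([293, 263, 31]);
translate([22, 22, 0]) cylinder(h = 387, r = 22);
translate([271, 22, 0]) cylinder(h = 387, r = 22);
translate([22, 241, 0]) cylinder(h = 387, r = 22);
translate([271, 241, 0]) cylinder(h = 387, r = 22);


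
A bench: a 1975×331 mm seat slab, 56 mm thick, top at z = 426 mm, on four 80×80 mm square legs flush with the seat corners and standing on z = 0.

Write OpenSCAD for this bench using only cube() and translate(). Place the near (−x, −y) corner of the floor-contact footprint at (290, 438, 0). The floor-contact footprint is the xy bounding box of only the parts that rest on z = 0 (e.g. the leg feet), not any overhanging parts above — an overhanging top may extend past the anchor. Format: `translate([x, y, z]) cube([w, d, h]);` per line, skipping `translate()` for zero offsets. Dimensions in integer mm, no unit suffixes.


translate([290, 438, 370]) cube([1975, 331, 56]);
translate([290, 438, 0]) cube([80, 80, 370]);
translate([290, 689, 0]) cube([80, 80, 370]);
translate([2185, 438, 0]) cube([80, 80, 370]);
translate([2185, 689, 0]) cube([80, 80, 370]);


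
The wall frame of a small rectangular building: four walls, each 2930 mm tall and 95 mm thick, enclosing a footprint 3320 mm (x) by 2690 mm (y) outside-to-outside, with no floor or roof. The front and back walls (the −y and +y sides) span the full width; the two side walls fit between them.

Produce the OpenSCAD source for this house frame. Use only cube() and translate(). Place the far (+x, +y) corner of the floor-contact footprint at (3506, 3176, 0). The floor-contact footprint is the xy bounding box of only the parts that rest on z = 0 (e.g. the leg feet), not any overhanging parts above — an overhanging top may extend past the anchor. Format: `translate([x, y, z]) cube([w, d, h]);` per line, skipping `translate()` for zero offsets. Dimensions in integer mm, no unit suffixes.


translate([186, 486, 0]) cube([3320, 95, 2930]);
translate([186, 3081, 0]) cube([3320, 95, 2930]);
translate([186, 581, 0]) cube([95, 2500, 2930]);
translate([3411, 581, 0]) cube([95, 2500, 2930]);


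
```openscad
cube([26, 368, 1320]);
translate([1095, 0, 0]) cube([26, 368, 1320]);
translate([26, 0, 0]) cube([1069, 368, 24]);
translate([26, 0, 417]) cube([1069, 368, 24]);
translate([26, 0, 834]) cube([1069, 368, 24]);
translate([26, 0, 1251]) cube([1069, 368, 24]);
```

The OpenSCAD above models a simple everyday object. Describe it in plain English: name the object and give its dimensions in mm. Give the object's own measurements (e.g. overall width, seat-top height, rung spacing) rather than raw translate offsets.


An open bookshelf. Two side panels, each 26 mm thick, 368 mm deep and 1320 mm tall, stand 1121 mm apart (outside-to-outside). Between them sit 4 shelves, each 24 mm thick and 368 mm deep, spanning the full gap between the sides. The bottom shelf rests on the floor (its underside at z = 0) and the clear gap between one shelf's top and the next shelf's underside is 393 mm.


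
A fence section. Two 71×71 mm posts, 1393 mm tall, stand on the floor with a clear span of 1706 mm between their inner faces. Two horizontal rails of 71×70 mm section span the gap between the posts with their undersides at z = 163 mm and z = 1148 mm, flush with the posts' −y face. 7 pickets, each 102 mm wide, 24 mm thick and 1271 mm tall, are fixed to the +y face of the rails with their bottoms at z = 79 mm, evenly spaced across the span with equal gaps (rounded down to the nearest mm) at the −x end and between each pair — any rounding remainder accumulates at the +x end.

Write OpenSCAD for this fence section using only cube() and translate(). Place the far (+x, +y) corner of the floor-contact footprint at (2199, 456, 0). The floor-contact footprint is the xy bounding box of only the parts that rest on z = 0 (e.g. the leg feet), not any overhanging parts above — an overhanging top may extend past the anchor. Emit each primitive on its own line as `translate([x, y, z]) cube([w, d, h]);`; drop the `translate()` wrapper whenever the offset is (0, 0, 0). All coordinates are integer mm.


translate([351, 385, 0]) cube([71, 71, 1393]);
translate([2128, 385, 0]) cube([71, 71, 1393]);
translate([422, 385, 163]) cube([1706, 71, 70]);
translate([422, 385, 1148]) cube([1706, 71, 70]);
translate([546, 456, 79]) cube([102, 24, 1271]);
translate([772, 456, 79]) cube([102, 24, 1271]);
translate([998, 456, 79]) cube([102, 24, 1271]);
translate([1224, 456, 79]) cube([102, 24, 1271]);
translate([1450, 456, 79]) cube([102, 24, 1271]);
translate([1676, 456, 79]) cube([102, 24, 1271]);
translate([1902, 456, 79]) cube([102, 24, 1271]);


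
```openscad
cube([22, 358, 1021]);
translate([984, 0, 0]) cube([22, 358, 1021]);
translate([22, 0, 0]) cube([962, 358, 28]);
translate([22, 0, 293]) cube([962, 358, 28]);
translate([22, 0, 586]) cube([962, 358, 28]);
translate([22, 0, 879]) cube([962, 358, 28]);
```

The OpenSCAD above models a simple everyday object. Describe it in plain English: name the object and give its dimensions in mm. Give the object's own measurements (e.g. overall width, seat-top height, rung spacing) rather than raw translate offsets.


An open bookshelf. Two side panels, each 22 mm thick, 358 mm deep and 1021 mm tall, stand 1006 mm apart (outside-to-outside). Between them sit 4 shelves, each 28 mm thick and 358 mm deep, spanning the full gap between the sides. The bottom shelf rests on the floor (its underside at z = 0) and the clear gap between one shelf's top and the next shelf's underside is 265 mm.


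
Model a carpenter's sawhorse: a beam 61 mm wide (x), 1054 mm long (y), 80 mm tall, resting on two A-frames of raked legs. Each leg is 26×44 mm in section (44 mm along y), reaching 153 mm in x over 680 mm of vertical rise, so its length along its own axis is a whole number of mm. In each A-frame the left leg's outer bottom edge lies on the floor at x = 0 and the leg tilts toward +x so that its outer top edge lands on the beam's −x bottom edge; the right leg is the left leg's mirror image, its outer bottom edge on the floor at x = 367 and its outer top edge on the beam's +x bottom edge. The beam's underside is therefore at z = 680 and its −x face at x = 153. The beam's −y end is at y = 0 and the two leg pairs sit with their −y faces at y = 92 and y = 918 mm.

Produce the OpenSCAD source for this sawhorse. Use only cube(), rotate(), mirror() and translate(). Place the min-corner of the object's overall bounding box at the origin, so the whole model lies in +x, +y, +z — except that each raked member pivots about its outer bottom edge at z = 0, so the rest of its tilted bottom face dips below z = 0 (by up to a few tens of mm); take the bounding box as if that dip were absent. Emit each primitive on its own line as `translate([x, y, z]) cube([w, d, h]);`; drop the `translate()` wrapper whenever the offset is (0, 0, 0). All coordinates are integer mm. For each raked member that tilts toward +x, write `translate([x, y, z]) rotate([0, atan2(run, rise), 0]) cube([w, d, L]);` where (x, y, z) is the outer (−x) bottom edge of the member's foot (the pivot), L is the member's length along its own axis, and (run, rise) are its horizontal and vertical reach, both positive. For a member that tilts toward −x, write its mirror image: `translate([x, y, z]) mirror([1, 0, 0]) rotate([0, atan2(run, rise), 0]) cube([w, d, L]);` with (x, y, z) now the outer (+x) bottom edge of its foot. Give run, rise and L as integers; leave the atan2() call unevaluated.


// leg length = √(153² + 680²) = 697
// right-leg outer foot x = 2·153 + 61 = 367
// beam min-corner = (153, 0, 680)
translate([153, 0, 680]) cube([61, 1054, 80]);
translate([0, 92, 0]) rotate([0, atan2(153, 680), 0]) cube([26, 44, 697]);
translate([367, 92, 0]) mirror([1, 0, 0]) rotate([0, atan2(153, 680), 0]) cube([26, 44, 697]);
translate([0, 918, 0]) rotate([0, atan2(153, 680), 0]) cube([26, 44, 697]);
translate([367, 918, 0]) mirror([1, 0, 0]) rotate([0, atan2(153, 680), 0]) cube([26, 44, 697]);


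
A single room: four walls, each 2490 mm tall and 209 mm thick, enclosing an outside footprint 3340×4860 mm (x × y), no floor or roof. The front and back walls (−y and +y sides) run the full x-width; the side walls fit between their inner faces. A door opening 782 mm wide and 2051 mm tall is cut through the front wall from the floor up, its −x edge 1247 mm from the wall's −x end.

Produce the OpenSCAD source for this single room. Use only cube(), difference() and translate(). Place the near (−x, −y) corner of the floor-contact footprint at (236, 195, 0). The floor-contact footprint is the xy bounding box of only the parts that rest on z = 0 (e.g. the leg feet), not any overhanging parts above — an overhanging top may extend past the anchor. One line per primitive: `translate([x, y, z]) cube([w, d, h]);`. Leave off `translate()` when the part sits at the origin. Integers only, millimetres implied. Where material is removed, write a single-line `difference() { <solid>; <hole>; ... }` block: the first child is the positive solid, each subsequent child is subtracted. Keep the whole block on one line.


difference() { translate([236, 195, 0]) cube([3340, 209, 2490]); translate([1483, 195, 0]) cube([782, 209, 2051]); }
translate([236, 4846, 0]) cube([3340, 209, 2490]);
translate([236, 404, 0]) cube([209, 4442, 2490]);
translate([3367, 404, 0]) cube([209, 4442, 2490]);


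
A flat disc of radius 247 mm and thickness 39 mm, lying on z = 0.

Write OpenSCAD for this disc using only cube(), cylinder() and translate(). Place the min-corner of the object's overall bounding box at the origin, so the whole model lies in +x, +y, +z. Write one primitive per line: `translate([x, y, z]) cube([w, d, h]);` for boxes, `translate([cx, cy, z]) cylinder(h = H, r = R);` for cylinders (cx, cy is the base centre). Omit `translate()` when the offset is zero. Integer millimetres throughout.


translate([247, 247, 0]) cylinder(h = 39, r = 247);


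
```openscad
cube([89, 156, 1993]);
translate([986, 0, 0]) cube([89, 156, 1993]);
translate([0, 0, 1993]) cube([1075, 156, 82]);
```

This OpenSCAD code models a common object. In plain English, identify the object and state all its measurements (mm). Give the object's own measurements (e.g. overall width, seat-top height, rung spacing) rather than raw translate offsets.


A door frame. The clear opening is 897 mm wide and 1993 mm high. Two 89 mm wide jambs, 156 mm deep, stand either side of the opening from the floor to the top of the opening. A 82 mm thick head sits across the top of both jambs, spanning the full outside width of the frame.


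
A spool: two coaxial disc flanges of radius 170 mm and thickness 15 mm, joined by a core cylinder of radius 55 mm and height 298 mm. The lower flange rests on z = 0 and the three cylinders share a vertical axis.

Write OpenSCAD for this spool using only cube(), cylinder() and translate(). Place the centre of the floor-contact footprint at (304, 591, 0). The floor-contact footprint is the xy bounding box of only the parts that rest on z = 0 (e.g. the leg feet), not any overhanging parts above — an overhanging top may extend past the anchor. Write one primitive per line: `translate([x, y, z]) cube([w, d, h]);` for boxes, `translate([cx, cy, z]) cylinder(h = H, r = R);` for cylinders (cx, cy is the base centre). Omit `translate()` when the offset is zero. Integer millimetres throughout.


translate([304, 591, 0]) cylinder(h = 15, r = 170);
translate([304, 591, 15]) cylinder(h = 298, r = 55);
translate([304, 591, 313]) cylinder(h = 15, r = 170);


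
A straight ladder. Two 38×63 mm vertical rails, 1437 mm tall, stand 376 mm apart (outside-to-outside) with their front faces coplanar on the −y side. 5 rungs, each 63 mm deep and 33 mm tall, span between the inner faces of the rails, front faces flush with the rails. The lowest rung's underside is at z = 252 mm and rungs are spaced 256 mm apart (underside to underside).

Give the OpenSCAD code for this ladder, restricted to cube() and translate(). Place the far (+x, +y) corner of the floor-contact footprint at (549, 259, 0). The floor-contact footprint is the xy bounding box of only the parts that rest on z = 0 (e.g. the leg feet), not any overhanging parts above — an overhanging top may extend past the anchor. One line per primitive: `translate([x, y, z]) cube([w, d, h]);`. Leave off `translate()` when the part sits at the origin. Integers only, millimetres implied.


translate([173, 196, 0]) cube([38, 63, 1437]);
translate([511, 196, 0]) cube([38, 63, 1437]);
translate([211, 196, 252]) cube([300, 63, 33]);
translate([211, 196, 508]) cube([300, 63, 33]);
translate([211, 196, 764]) cube([300, 63, 33]);
translate([211, 196, 1020]) cube([300, 63, 33]);
translate([211, 196, 1276]) cube([300, 63, 33]);


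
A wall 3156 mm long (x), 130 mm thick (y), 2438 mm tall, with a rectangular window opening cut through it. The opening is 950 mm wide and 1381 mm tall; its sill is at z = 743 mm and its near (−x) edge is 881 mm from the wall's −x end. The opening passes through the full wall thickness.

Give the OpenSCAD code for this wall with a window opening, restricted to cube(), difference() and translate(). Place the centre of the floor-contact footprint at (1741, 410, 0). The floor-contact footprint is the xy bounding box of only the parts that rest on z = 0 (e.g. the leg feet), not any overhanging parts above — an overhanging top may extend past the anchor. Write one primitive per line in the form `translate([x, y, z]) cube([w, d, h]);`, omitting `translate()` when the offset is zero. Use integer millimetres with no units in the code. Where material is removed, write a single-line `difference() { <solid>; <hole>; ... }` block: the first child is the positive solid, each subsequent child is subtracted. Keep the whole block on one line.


difference() { translate([163, 345, 0]) cube([3156, 130, 2438]); translate([1044, 345, 743]) cube([950, 130, 1381]); }


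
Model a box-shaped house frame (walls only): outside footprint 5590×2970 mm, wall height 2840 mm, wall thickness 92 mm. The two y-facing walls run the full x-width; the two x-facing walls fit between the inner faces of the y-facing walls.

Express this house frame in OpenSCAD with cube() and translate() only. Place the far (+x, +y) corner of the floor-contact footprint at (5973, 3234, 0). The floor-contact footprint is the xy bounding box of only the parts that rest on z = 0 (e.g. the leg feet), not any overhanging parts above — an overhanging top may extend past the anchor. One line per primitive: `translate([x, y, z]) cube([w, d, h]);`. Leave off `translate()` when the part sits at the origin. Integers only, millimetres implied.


translate([383, 264, 0]) cube([5590, 92, 2840]);
translate([383, 3142, 0]) cube([5590, 92, 2840]);
translate([383, 356, 0]) cube([92, 2786, 2840]);
translate([5881, 356, 0]) cube([92, 2786, 2840]);


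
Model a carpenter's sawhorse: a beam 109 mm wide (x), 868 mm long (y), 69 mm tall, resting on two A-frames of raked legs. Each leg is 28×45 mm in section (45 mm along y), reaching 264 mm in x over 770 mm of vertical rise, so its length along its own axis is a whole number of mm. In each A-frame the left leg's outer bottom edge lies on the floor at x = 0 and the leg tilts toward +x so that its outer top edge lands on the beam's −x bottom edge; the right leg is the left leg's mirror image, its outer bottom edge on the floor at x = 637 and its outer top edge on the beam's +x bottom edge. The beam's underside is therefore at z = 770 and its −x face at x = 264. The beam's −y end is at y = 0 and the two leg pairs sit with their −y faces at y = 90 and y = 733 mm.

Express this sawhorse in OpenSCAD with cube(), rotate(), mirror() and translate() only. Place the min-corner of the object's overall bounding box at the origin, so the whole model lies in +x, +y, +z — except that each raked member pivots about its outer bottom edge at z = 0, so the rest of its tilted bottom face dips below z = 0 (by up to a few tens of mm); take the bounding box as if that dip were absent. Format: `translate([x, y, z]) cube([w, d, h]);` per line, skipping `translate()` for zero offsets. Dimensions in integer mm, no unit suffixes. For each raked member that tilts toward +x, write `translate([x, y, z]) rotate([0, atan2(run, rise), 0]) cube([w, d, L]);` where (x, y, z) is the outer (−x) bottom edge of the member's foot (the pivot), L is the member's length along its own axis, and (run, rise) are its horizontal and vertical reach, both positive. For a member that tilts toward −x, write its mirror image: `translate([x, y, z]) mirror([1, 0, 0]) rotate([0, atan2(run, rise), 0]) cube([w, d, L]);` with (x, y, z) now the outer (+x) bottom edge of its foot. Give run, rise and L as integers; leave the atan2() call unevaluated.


// leg length = √(264² + 770²) = 814
// right-leg outer foot x = 2·264 + 109 = 637
// beam min-corner = (264, 0, 770)
translate([264, 0, 770]) cube([109, 868, 69]);
translate([0, 90, 0]) rotate([0, atan2(264, 770), 0]) cube([28, 45, 814]);
translate([637, 90, 0]) mirror([1, 0, 0]) rotate([0, atan2(264, 770), 0]) cube([28, 45, 814]);
translate([0, 733, 0]) rotate([0, atan2(264, 770), 0]) cube([28, 45, 814]);
translate([637, 733, 0]) mirror([1, 0, 0]) rotate([0, atan2(264, 770), 0]) cube([28, 45, 814]);


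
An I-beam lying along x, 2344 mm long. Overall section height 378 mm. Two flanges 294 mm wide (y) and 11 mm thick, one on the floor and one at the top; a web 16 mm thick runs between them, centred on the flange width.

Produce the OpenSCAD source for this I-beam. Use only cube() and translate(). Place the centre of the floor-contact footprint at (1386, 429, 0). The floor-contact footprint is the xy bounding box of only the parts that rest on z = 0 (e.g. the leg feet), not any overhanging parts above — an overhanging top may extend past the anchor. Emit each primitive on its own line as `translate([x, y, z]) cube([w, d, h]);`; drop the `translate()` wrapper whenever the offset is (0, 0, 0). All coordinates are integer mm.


translate([214, 282, 0]) cube([2344, 294, 11]);
translate([214, 421, 11]) cube([2344, 16, 356]);
translate([214, 282, 367]) cube([2344, 294, 11]);


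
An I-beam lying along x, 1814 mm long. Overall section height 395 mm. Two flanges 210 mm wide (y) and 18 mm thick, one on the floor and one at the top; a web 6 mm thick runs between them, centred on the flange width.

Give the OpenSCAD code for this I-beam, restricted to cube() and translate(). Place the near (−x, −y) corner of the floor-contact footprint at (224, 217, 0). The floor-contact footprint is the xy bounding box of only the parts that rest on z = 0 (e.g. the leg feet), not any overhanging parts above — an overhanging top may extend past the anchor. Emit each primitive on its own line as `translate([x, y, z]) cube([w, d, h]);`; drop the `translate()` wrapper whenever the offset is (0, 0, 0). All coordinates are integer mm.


translate([224, 217, 0]) cube([1814, 210, 18]);
translate([224, 319, 18]) cube([1814, 6, 359]);
translate([224, 217, 377]) cube([1814, 210, 18]);


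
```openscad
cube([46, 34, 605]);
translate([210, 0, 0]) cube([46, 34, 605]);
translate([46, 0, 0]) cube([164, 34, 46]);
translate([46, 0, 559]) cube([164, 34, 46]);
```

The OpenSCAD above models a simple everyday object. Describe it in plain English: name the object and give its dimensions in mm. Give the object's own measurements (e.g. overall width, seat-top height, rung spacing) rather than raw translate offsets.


A rectangular picture frame lying in the x–z plane (depth along y). The opening is 164 mm wide (x) by 513 mm tall (z), surrounded by a border 46 mm wide on all four sides. The frame is 34 mm deep and is made of two full-height vertical stiles with two horizontal rails fitted between them.


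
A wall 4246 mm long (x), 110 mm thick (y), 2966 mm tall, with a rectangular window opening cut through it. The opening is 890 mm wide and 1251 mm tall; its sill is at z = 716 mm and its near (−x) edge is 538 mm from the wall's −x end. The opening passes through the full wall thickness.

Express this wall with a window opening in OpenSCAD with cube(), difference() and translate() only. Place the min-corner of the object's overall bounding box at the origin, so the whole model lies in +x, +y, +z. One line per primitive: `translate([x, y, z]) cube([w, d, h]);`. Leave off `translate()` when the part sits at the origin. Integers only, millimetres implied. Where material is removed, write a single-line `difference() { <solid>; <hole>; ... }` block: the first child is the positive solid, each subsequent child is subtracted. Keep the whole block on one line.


difference() { cube([4246, 110, 2966]); translate([538, 0, 716]) cube([890, 110, 1251]); }
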